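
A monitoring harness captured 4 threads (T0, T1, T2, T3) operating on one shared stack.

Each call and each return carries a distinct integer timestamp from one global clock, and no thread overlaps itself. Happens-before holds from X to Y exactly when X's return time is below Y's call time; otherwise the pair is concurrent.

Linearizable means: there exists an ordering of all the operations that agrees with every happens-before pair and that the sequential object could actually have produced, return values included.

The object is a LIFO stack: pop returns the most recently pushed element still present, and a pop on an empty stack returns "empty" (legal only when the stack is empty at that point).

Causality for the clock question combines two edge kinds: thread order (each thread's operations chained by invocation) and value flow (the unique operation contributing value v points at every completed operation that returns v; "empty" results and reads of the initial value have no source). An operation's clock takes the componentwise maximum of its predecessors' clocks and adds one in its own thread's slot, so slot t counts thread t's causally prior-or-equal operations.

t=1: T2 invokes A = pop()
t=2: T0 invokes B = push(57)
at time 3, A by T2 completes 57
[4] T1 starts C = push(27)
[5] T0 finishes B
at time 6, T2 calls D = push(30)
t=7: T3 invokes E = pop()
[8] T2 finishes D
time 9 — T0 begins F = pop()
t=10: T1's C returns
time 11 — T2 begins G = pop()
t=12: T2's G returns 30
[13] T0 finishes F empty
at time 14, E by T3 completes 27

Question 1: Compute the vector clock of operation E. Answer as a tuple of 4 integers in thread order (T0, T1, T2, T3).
Answer: (0, 1, 0, 1)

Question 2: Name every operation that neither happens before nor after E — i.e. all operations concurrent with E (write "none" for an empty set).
Answer: C, D, F, G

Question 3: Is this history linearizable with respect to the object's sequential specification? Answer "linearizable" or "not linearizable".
one valid linearization: B, A, C, D, G, E, F
step 1: B push(57) — stack <57>
step 2: A pop() → 57 — stack <>
step 3: C push(27) — stack <27>
step 4: D push(30) — stack <27,30>
step 5: G pop() → 30 — stack <27>
step 6: E pop() → 27 — stack <>
step 7: F pop() → empty — stack <>

linearizable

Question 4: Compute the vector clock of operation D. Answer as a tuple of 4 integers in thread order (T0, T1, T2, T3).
Answer: (1, 0, 2, 0)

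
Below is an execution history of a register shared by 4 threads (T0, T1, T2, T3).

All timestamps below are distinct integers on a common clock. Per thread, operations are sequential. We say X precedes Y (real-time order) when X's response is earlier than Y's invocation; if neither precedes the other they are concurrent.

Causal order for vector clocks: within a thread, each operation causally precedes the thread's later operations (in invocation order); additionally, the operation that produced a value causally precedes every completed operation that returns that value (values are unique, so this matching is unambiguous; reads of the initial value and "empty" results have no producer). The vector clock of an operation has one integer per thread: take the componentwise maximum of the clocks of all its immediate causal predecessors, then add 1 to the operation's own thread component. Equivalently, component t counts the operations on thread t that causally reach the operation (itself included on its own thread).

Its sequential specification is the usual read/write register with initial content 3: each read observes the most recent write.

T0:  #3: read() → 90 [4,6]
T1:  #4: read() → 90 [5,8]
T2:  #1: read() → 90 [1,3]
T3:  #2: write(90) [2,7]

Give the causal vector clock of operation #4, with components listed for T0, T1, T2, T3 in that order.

VC(#2, invoked at 2): no causal predecessors; +1 on T3 → (0, 0, 0, 1)
from VC(#2)=(0, 0, 0, 1), #1 (invoked 1) maxes components and bumps T2 → (0, 0, 1, 1)
from VC(#2)=(0, 0, 0, 1), #4 (invoked 5) maxes components and bumps T1 → (0, 1, 0, 1)
from VC(#2)=(0, 0, 0, 1), #3 (invoked 4) maxes components and bumps T0 → (1, 0, 0, 1)
target: VC(#4) = (0, 1, 0, 1)

(0, 1, 0, 1)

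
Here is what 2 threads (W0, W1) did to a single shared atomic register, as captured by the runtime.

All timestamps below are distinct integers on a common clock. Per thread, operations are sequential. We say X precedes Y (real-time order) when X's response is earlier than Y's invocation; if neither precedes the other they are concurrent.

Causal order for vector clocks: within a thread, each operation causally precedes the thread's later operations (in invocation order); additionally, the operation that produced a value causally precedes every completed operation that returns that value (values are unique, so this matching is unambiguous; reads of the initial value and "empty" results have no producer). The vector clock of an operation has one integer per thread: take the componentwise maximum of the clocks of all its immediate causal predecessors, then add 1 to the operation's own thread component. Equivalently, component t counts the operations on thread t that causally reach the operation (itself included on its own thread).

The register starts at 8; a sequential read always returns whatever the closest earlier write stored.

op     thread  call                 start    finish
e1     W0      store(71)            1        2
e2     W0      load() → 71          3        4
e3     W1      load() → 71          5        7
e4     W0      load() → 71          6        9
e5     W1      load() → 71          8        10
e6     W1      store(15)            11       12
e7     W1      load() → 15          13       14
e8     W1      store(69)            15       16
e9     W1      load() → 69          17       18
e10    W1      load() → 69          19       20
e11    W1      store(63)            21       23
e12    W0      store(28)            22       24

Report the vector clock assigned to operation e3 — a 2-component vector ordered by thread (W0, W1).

no predecessors for e1 (invoked 1): W0 increments from zero → (1, 0)
e3 (invocation 5): componentwise max over VC(e1)=(1, 0), +1 at W1, giving (1, 1)
e2 (invocation 3): componentwise max over VC(e1)=(1, 0), +1 at W0, giving (2, 0)
e5 (invocation 8): componentwise max over VC(e1)=(1, 0), VC(e3)=(1, 1), +1 at W1, giving (1, 2)
e4 (invocation 6): componentwise max over VC(e1)=(1, 0), VC(e2)=(2, 0), +1 at W0, giving (3, 0)
e6 (invocation 11): componentwise max over VC(e5)=(1, 2), +1 at W1, giving (1, 3)
e12 (invocation 22): componentwise max over VC(e4)=(3, 0), +1 at W0, giving (4, 0)
e7 (invocation 13): componentwise max over VC(e6)=(1, 3), +1 at W1, giving (1, 4)
e8 (invocation 15): componentwise max over VC(e7)=(1, 4), +1 at W1, giving (1, 5)
e9 (invocation 17): componentwise max over VC(e8)=(1, 5), +1 at W1, giving (1, 6)
e10 (invocation 19): componentwise max over VC(e8)=(1, 5), VC(e9)=(1, 6), +1 at W1, giving (1, 7)
e11 (invocation 21): componentwise max over VC(e10)=(1, 7), +1 at W1, giving (1, 8)
target: VC(e3) = (1, 1)

(1, 1)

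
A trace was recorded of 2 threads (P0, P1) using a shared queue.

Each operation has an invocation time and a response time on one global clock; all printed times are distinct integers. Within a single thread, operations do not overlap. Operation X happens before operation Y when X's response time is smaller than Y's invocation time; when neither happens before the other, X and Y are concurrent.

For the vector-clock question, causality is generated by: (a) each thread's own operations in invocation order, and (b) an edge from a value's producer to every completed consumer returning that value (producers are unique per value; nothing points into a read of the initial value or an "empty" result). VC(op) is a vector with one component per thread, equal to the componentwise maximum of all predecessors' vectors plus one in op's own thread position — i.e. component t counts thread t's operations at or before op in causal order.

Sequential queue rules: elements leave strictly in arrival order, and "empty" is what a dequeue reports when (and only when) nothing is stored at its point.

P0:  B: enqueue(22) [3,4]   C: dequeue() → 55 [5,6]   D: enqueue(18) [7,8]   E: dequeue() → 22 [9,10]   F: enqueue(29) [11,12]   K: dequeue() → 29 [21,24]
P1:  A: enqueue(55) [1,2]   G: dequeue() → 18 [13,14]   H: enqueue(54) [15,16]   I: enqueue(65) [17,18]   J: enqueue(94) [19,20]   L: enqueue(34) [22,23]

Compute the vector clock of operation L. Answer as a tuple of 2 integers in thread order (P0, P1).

A (invocation 1): nothing precedes it; P1's component alone gives (0, 1)
B (invocation 3): nothing precedes it; P0's component alone gives (1, 0)
merge at C (invoked 5): VC(A)=(0, 1), VC(B)=(1, 0), own-thread bump on P0 → (2, 1)
merge at D (invoked 7): VC(C)=(2, 1), own-thread bump on P0 → (3, 1)
merge at G (invoked 13): VC(A)=(0, 1), VC(D)=(3, 1), own-thread bump on P1 → (3, 2)
merge at E (invoked 9): VC(B)=(1, 0), VC(D)=(3, 1), own-thread bump on P0 → (4, 1)
merge at H (invoked 15): VC(G)=(3, 2), own-thread bump on P1 → (3, 3)
merge at F (invoked 11): VC(E)=(4, 1), own-thread bump on P0 → (5, 1)
merge at I (invoked 17): VC(H)=(3, 3), own-thread bump on P1 → (3, 4)
merge at K (invoked 21): VC(F)=(5, 1), own-thread bump on P0 → (6, 1)
merge at J (invoked 19): VC(I)=(3, 4), own-thread bump on P1 → (3, 5)
merge at L (invoked 22): VC(J)=(3, 5), own-thread bump on P1 → (3, 6)
target: VC(L) = (3, 6)

(3, 6)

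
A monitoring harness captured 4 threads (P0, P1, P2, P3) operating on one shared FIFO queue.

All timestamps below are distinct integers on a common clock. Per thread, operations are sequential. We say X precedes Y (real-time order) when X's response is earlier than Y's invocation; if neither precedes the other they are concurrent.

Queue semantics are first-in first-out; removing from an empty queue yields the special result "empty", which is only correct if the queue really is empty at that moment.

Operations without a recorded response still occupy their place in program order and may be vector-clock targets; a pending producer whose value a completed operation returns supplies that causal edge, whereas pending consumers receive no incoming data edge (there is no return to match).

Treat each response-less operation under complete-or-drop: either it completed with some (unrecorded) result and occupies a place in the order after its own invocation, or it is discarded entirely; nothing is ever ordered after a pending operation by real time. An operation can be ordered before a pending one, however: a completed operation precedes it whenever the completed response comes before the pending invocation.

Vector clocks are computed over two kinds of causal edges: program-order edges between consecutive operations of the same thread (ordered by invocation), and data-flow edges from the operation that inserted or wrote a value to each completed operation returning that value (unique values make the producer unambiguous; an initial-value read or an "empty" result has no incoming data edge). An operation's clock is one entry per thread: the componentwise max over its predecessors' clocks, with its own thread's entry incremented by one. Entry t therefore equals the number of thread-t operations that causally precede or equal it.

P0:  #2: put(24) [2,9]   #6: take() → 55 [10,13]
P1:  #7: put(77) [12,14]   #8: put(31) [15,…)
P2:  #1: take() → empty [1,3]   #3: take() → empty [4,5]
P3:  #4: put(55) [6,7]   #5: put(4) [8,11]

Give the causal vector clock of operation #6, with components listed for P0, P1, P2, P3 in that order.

(2, 0, 0, 1)

#4 (invocation 6): nothing precedes it; P3's component alone gives (0, 0, 0, 1)
#1 (invocation 1): nothing precedes it; P2's component alone gives (0, 0, 1, 0)
#7 (invocation 12): nothing precedes it; P1's component alone gives (0, 1, 0, 0)
#2 (invocation 2): nothing precedes it; P0's component alone gives (1, 0, 0, 0)
from VC(#4)=(0, 0, 0, 1), #5 (invoked 8) maxes components and bumps P3 → (0, 0, 0, 2)
from VC(#1)=(0, 0, 1, 0), #3 (invoked 4) maxes components and bumps P2 → (0, 0, 2, 0)
from VC(#7)=(0, 1, 0, 0), #8 (invoked 15) maxes components and bumps P1 → (0, 2, 0, 0)
from VC(#2)=(1, 0, 0, 0), VC(#4)=(0, 0, 0, 1), #6 (invoked 10) maxes components and bumps P0 → (2, 0, 0, 1)
target: VC(#6) = (2, 0, 0, 1)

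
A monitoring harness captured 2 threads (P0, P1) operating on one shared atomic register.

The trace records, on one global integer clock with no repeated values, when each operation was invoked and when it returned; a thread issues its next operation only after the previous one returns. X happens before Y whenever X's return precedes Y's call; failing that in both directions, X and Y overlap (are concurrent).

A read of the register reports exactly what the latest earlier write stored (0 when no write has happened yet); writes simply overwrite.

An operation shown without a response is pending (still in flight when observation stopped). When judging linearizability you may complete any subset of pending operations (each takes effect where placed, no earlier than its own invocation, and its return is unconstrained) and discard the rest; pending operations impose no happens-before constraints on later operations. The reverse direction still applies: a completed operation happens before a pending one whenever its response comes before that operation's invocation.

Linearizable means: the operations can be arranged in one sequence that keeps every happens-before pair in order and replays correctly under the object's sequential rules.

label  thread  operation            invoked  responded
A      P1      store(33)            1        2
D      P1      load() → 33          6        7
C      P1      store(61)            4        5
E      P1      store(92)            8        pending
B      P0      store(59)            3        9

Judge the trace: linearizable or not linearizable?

not linearizable

the violation lands at event 7, D's response at time 7: events 1..6 linearize, events 1..7 do not
exhaustive check: the 3 completed atomic register ops admit one real-time order; illegal
including or dropping the 1 pending operation (B) in any combination fails
take A, C, D (pending dropped): step 3 already fails, because D load() → 33 cannot occur there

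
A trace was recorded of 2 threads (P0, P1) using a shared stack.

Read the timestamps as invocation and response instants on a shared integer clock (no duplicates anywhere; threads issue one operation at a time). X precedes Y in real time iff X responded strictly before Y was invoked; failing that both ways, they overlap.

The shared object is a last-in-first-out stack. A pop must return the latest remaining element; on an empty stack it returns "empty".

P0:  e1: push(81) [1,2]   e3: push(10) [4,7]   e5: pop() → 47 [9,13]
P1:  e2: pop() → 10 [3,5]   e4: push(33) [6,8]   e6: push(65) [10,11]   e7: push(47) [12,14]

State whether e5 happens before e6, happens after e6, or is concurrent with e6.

e5 spans [9,13], e6 spans [10,11]
the intervals overlap in both directions

concurrent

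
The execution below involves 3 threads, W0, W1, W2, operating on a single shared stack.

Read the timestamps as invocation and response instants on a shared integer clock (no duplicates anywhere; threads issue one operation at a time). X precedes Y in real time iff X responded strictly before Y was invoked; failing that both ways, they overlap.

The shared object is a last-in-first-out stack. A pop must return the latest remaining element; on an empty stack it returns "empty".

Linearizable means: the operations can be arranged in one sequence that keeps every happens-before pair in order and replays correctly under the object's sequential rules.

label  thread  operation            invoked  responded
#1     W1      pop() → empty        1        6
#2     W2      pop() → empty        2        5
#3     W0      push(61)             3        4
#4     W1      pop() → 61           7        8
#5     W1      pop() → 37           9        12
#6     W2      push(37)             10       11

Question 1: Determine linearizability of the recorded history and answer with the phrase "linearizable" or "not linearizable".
a witness: #1, #2, #3, #4, #6, #5
1. #1 pop() → empty, leaving stack <>
2. #2 pop() → empty, leaving stack <>
3. #3 push(61), leaving stack <61>
4. #4 pop() → 61, leaving stack <>
5. #6 push(37), leaving stack <37>
6. #5 pop() → 37, leaving stack <>

linearizable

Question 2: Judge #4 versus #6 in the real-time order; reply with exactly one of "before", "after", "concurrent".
#4 spans [7,8], #6 spans [10,11]
resp(#4)=8 < inv(#6)=10

before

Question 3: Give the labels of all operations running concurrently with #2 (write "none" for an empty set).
#2 runs from 2 to 5; window-overlapping ops are concurrent
#1 [1,6]: concurrent
#3 [3,4]: concurrent
#4 [7,8]: after
#5 [9,12]: after
#6 [10,11]: after

#1, #3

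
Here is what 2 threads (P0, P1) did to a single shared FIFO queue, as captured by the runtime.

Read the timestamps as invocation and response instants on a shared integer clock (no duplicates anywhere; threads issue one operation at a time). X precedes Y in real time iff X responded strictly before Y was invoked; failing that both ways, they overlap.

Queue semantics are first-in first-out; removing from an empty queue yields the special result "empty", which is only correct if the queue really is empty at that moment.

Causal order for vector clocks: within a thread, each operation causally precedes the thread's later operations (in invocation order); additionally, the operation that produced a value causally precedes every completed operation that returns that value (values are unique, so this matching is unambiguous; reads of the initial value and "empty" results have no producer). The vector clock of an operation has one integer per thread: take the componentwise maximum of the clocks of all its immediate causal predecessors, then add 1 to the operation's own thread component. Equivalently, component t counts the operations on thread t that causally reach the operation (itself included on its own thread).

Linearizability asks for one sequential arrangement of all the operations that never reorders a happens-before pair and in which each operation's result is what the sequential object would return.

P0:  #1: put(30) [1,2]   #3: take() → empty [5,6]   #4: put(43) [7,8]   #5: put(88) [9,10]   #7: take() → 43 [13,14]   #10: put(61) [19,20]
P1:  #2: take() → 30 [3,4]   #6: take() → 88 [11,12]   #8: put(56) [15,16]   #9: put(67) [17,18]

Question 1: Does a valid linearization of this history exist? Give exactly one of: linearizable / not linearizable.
not linearizable

cut after 11 events: linearizable; cut after 12 events (#6 responds, time 12): not linearizable
a single order respects real time; the 6 completed FIFO queue operations fail replay along it
take #1, #2, #3, #4, #5, #6: step 6 already fails, because #6 take() → 88 cannot occur there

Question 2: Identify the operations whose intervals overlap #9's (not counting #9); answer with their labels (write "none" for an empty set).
Answer: none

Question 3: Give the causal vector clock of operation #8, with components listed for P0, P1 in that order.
Answer: (4, 3)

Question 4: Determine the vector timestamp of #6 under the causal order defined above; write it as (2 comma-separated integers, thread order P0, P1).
Answer: (4, 2)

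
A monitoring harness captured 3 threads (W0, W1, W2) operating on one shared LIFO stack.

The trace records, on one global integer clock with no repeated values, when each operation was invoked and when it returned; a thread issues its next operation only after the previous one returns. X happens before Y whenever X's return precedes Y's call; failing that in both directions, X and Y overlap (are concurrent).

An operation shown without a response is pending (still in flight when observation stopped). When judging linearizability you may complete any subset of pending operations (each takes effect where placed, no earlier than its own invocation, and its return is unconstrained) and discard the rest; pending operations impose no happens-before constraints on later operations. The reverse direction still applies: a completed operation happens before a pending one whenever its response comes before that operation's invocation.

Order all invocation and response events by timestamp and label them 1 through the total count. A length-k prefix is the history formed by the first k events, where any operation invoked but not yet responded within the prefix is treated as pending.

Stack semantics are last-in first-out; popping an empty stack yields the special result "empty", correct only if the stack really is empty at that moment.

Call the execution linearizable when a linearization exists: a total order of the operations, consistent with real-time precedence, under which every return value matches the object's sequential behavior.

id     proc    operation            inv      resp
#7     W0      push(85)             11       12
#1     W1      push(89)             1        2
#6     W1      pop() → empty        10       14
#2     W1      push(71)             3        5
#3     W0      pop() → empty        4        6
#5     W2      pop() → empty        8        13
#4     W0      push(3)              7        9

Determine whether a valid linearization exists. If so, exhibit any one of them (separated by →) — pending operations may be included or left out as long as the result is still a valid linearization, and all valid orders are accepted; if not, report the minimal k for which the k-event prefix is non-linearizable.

cut after 5 events: linearizable; cut after 6 events (#3 responds, time 6): not linearizable
2 orders of the 3 completed LIFO stack ops respect real time; none is legal
e.g. #1, #2, #3: illegal at step 3, since #3 pop() → empty cannot apply there
e.g. #1, #3, #2: illegal at step 2, since #3 pop() → empty cannot apply there

not linearizable — minimal violating prefix: 6 events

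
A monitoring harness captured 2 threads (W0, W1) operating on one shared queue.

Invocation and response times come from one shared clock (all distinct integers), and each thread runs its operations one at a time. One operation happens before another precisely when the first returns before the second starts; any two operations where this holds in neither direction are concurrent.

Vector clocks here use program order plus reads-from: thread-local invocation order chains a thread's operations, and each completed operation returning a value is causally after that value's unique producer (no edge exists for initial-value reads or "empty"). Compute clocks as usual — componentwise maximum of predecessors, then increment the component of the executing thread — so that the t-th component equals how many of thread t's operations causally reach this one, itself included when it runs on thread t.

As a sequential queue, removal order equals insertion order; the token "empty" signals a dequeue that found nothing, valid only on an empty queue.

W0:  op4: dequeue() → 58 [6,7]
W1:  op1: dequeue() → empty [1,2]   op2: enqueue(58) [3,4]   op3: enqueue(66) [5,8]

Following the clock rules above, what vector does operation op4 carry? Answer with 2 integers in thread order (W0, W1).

(1, 2)

invoked at 1, op1 has no predecessors; its own W1 bump gives (0, 1)
merge at op2 (invoked 3): VC(op1)=(0, 1), own-thread bump on W1 → (0, 2)
merge at op3 (invoked 5): VC(op2)=(0, 2), own-thread bump on W1 → (0, 3)
merge at op4 (invoked 6): VC(op2)=(0, 2), own-thread bump on W0 → (1, 2)
target: VC(op4) = (1, 2)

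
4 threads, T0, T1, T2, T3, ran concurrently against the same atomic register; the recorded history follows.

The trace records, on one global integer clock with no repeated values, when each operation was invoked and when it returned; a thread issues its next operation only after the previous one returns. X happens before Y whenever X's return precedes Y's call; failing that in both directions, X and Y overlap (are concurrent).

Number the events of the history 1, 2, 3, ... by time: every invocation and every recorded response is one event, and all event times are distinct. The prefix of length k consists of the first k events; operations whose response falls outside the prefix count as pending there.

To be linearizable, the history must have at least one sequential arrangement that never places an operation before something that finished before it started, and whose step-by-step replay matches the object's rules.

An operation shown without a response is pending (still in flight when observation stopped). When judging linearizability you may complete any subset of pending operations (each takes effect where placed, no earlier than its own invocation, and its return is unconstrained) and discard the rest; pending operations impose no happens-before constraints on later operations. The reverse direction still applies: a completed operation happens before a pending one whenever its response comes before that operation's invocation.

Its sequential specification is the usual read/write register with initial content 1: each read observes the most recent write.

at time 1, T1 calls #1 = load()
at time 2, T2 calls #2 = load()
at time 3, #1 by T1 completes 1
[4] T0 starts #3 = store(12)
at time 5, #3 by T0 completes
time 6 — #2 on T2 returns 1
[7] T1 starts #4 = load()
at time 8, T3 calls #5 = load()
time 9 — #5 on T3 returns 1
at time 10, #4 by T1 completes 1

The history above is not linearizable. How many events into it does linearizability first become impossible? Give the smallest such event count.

9

events 1..8 are linearizable; a witness order is #1, #2, #3:
1. #1 load() → 1, leaving value 1
2. #2 load() → 1, leaving value 1
3. #3 store(12), leaving value 12
at event 9 (#5's time-9 response) nothing linearizes any more
every completion of the 1 pending operation (#4) was checked; none linearizes
take #1, #2, #3, #5 (pending dropped): step 4 already fails, because #5 load() → 1 cannot occur there
take #1, #3, #2, #5 (pending dropped): step 3 already fails, because #2 load() → 1 cannot occur there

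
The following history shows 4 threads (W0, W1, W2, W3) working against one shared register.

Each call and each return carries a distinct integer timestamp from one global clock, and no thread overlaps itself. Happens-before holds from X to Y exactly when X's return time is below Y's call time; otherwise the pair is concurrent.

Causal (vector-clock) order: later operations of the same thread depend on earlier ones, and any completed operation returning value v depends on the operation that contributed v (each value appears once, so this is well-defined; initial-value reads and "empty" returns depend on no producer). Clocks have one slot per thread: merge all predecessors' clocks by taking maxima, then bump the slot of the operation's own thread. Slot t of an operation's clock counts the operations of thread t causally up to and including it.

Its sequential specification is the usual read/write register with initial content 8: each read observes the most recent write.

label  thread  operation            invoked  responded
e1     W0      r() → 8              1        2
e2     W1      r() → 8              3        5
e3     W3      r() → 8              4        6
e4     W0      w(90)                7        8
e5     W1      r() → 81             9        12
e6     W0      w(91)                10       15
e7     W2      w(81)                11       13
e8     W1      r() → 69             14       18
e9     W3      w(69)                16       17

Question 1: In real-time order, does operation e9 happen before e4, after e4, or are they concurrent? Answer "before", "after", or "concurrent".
Answer: after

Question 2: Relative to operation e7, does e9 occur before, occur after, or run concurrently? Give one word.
Answer: after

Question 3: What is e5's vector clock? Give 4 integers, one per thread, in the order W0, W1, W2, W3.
Answer: (0, 2, 1, 0)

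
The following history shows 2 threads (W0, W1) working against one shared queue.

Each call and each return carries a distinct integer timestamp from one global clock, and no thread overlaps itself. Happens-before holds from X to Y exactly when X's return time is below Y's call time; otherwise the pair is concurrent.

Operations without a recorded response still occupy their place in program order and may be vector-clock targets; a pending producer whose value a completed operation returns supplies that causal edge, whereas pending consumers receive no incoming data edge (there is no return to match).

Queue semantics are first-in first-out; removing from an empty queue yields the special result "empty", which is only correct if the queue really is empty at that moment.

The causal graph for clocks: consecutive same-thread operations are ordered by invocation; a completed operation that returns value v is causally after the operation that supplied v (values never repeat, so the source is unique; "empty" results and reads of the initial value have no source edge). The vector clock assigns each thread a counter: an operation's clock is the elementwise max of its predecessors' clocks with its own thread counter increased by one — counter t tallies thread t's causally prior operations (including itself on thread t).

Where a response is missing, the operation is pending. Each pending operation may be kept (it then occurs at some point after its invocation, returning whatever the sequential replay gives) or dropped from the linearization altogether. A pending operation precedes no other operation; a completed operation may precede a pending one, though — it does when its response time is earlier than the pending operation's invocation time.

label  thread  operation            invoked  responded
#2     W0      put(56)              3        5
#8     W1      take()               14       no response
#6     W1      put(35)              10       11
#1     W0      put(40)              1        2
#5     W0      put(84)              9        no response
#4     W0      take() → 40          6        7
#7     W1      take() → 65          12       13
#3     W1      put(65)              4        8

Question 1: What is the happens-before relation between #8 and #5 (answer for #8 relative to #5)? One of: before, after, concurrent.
#8 spans [14,…), #5 spans [9,…)
the intervals overlap in both directions

concurrent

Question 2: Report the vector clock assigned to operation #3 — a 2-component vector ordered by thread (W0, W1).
invoked at 4, #3 has no predecessors; its own W1 bump gives (0, 1)
invoked at 1, #1 has no predecessors; its own W0 bump gives (1, 0)
#6 (invocation 10): componentwise max over VC(#3)=(0, 1), +1 at W1, giving (0, 2)
#2 (invocation 3): componentwise max over VC(#1)=(1, 0), +1 at W0, giving (2, 0)
#7 (invocation 12): componentwise max over VC(#3)=(0, 1), VC(#6)=(0, 2), +1 at W1, giving (0, 3)
#4 (invocation 6): componentwise max over VC(#1)=(1, 0), VC(#2)=(2, 0), +1 at W0, giving (3, 0)
#8 (invocation 14): componentwise max over VC(#7)=(0, 3), +1 at W1, giving (0, 4)
#5 (invocation 9): componentwise max over VC(#4)=(3, 0), +1 at W0, giving (4, 0)
target: VC(#3) = (0, 1)

(0, 1)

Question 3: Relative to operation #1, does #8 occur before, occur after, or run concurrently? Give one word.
#8 spans [14,…), #1 spans [1,2]
resp(#1)=2 < inv(#8)=14

after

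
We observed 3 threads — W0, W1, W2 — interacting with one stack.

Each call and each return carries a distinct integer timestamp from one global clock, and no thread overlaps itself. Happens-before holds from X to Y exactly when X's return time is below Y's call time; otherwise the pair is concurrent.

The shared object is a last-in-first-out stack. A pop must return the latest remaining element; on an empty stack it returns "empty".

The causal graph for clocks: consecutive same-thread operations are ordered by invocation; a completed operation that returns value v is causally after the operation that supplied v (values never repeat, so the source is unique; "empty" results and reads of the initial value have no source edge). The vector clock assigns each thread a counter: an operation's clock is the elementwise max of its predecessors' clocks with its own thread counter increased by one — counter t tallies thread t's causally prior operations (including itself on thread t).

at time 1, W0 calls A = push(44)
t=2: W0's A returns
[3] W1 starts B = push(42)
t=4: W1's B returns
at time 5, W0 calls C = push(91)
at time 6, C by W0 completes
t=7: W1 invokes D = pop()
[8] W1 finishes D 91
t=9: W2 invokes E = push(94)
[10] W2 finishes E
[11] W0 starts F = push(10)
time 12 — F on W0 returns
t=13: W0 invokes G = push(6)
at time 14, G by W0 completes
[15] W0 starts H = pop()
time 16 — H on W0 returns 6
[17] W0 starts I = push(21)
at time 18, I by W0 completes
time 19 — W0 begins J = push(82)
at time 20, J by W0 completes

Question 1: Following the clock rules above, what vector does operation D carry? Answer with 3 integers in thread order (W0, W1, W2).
Answer: (2, 2, 0)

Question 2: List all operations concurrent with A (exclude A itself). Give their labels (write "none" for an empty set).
Answer: none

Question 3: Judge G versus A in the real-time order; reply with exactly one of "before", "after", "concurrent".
Answer: after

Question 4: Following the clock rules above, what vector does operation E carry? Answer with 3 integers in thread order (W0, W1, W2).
Answer: (0, 0, 1)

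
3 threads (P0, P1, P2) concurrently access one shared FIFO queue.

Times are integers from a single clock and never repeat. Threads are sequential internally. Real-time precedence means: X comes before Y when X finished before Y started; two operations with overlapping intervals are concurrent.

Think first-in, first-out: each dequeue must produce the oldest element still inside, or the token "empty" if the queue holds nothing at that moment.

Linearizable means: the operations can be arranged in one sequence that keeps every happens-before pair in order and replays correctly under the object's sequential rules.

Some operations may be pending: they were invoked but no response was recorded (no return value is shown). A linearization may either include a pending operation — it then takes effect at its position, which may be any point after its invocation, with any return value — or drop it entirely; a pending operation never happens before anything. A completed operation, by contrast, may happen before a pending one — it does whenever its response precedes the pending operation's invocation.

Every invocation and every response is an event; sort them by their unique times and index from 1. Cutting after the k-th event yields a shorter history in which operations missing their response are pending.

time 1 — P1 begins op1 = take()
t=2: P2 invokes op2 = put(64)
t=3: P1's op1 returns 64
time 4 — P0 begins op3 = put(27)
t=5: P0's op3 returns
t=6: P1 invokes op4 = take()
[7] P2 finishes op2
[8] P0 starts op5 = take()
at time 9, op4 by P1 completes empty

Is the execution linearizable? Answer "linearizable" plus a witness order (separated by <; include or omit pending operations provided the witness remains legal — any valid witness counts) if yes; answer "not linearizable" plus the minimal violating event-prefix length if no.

step 1: op2 put(64) — queue <64>
step 2: op1 take() → 64 — queue <>
step 3: op3 put(27) — queue <27>
step 4: op5 take() (pending, included) — queue <>
step 5: op4 take() → empty — queue <>

linearizable — witness: op2 < op1 < op3 < op5 < op4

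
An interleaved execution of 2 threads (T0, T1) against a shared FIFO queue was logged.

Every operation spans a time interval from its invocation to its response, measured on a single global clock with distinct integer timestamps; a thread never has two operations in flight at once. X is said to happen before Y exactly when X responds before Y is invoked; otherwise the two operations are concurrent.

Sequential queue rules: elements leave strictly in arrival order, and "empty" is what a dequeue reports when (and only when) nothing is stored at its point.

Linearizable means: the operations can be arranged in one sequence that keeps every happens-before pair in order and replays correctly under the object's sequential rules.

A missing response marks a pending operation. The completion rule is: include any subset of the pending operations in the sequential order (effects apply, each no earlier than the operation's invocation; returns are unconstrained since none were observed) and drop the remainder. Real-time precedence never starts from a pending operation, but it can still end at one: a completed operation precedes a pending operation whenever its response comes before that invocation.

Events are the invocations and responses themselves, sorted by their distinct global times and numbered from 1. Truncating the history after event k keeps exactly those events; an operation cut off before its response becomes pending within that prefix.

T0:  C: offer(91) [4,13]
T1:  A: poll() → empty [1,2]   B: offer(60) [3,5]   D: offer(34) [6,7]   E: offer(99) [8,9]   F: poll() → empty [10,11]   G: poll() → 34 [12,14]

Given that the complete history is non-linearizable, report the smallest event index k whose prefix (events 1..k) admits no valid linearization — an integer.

11

events 1..10 are linearizable, e.g. via A, B, C, D, E:
after step 1 (A poll() → empty): queue <>
after step 2 (B offer(60)): queue <60>
after step 3 (C offer(91) (pending, included)): queue <60,91>
after step 4 (D offer(34)): queue <60,91,34>
after step 5 (E offer(99)): queue <60,91,34,99>
adding event 11 (F responds at 11) leaves no legal real-time order
every completion of the 1 pending operation (C) was checked; none linearizes
e.g. A, B, D, E, F (pending dropped): illegal at step 5, since F poll() → empty cannot apply there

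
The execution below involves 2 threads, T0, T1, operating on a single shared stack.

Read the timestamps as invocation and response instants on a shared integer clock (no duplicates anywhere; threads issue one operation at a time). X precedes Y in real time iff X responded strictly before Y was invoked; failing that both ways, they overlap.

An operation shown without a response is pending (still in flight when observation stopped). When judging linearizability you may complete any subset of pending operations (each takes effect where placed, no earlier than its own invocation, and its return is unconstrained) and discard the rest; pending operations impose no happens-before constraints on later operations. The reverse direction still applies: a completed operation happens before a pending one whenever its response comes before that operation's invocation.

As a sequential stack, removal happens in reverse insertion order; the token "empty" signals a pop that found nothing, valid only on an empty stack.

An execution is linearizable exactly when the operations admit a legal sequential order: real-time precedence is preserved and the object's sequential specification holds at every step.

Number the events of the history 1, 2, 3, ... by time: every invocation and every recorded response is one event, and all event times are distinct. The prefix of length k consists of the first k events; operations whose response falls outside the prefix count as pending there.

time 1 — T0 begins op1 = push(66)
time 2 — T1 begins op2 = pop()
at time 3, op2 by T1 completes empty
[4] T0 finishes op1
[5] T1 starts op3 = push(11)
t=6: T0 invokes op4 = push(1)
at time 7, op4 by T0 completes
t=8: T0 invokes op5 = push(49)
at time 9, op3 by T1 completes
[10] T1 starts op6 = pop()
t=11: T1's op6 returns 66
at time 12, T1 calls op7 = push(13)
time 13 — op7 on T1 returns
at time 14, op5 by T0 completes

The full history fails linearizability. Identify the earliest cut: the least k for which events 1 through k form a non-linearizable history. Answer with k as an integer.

11

events 1..10 are still linearizable — one witness is op2, op1, op3, op4:
after step 1 (op2 pop() → empty): stack <>
after step 2 (op1 push(66)): stack <66>
after step 3 (op3 push(11)): stack <66,11>
after step 4 (op4 push(1)): stack <66,11,1>
with event 11 included (op6 responding at time 11), all real-time-consistent orders fail
completion choices over the 1 pending operation (op5) were checked; none helps
one such order, op1, op2, op3, op4, op6 (pending dropped), breaks at step 2 where op2 pop() → empty is illegal
one such order, op1, op2, op4, op3, op6 (pending dropped), breaks at step 2 where op2 pop() → empty is illegal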